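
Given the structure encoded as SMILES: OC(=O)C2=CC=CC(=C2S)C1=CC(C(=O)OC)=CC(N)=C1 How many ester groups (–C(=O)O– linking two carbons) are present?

The ester motif appears at heavy-atom position 14 in the SMILES.
Other groups present: 1 carboxylic acid, 1 primary amine, 1 thiol.
Ester count: 1.

1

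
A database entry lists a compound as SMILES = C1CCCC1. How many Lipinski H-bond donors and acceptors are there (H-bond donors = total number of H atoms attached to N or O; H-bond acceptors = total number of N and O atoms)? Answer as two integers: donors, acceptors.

Donors: find every N or O and count the H atoms it carries.
  (no N or O atoms present)
Lipinski HBD = 0.
Acceptors: N atoms = 0, O atoms = 0 → HBA = 0.

0, 0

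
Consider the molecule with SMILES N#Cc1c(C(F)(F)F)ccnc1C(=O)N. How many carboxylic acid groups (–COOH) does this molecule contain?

Scan the SMILES for the carboxylic acid motif — none present.
Groups that are present: 1 amide, 1 nitrile.

0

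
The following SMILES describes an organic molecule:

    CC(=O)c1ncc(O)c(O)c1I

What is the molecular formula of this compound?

Walk through each heavy atom and fill implicit hydrogens from standard valence (C 4, N 3, O 2, S 2, halogen 1); for lowercase aromatic atoms, an aromatic c carries 1 H when it has two neighbours and 0 H with three, and aromatic n carries 0 H:
  atom 1: C, bond orders sum to 1 (valence 4) → 3 H
  atom 2: C, bond orders sum to 4 (valence 4) → 0 H
  atom 3: O, bond orders sum to 2 (valence 2) → 0 H
  atom 4: aromatic c, 3 neighbours → 0 H
  atom 5: aromatic n, 2 neighbours → 0 H
  atom 6: aromatic c, 2 neighbours → 1 H
  atom 7: aromatic c, 3 neighbours → 0 H
  atom 8: O, bond orders sum to 1 (valence 2) → 1 H
  atom 9: aromatic c, 3 neighbours → 0 H
  atom 10: O, bond orders sum to 1 (valence 2) → 1 H
  atom 11: aromatic c, 3 neighbours → 0 H
  atom 12: I (halogen, monovalent) → 0 H
Totals → C:7, H:6, I:1, N:1, O:3.

C7H6INO3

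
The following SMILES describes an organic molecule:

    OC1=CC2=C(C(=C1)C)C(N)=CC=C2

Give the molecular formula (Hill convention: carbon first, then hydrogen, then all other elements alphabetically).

C11H11NO

Walk through each heavy atom and fill implicit hydrogens from standard valence (C 4, N 3, O 2, S 2, halogen 1):
  atom 1: O, bond orders sum to 1 (valence 2) → 1 H
  atom 2: C, bond orders sum to 4 (valence 4) → 0 H
  atom 3: C, bond orders sum to 3 (valence 4) → 1 H
  atom 4: C, bond orders sum to 4 (valence 4) → 0 H
  atom 5: C, bond orders sum to 4 (valence 4) → 0 H
  atom 6: C, bond orders sum to 4 (valence 4) → 0 H
  atom 7: C, bond orders sum to 3 (valence 4) → 1 H
  atom 8: C, bond orders sum to 1 (valence 4) → 3 H
  atom 9: C, bond orders sum to 4 (valence 4) → 0 H
  atom 10: N, bond orders sum to 1 (valence 3) → 2 H
  atom 11: C, bond orders sum to 3 (valence 4) → 1 H
  atom 12: C, bond orders sum to 3 (valence 4) → 1 H
  atom 13: C, bond orders sum to 3 (valence 4) → 1 H
Totals → C:11, H:11, N:1, O:1.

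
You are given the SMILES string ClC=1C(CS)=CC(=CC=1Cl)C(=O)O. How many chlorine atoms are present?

Scan the SMILES for Cl atoms (remember two-letter symbols like Cl and Br are single atoms).
Chlorine count: 2.

2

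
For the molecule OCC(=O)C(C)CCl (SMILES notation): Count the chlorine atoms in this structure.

Scan the SMILES for Cl atoms (remember two-letter symbols like Cl and Br are single atoms).
Chlorine count: 1.

1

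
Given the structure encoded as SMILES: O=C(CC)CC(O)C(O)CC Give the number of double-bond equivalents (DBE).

1

Molecular formula: C8H16O3.
DoU = (2C + 2 + N − H − X) / 2, where X is the halogen count and O/S are ignored.
    = (2·8 + 2 + 0 − 16 − 0) / 2 = 2 / 2 = 1.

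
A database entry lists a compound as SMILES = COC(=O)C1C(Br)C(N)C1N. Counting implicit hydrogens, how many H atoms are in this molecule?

Walk through each heavy atom and fill implicit hydrogens from standard valence (C 4, N 3, O 2, S 2, halogen 1):
  atom 1: C, bond orders sum to 1 (valence 4) → 3 H
  atom 2: O, bond orders sum to 2 (valence 2) → 0 H
  atom 3: C, bond orders sum to 4 (valence 4) → 0 H
  atom 4: O, bond orders sum to 2 (valence 2) → 0 H
  atom 5: C, bond orders sum to 3 (valence 4) → 1 H
  atom 6: C, bond orders sum to 3 (valence 4) → 1 H
  atom 7: Br (halogen, monovalent) → 0 H
  atom 8: C, bond orders sum to 3 (valence 4) → 1 H
  atom 9: N, bond orders sum to 1 (valence 3) → 2 H
  atom 10: C, bond orders sum to 3 (valence 4) → 1 H
  atom 11: N, bond orders sum to 1 (valence 3) → 2 H
Total hydrogens: 11.

11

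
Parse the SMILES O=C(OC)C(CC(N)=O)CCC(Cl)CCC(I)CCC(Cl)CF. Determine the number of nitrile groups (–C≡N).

0

Scan the SMILES for the nitrile motif — none present.
Groups that are present: 1 amide, 1 ester.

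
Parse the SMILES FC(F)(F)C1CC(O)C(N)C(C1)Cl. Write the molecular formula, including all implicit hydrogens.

Walk through each heavy atom and fill implicit hydrogens from standard valence (C 4, N 3, O 2, S 2, halogen 1):
  atom 1: F (halogen, monovalent) → 0 H
  atom 2: C, bond orders sum to 4 (valence 4) → 0 H
  atom 3: F (halogen, monovalent) → 0 H
  atom 4: F (halogen, monovalent) → 0 H
  atom 5: C, bond orders sum to 3 (valence 4) → 1 H
  atom 6: C, bond orders sum to 2 (valence 4) → 2 H
  atom 7: C, bond orders sum to 3 (valence 4) → 1 H
  atom 8: O, bond orders sum to 1 (valence 2) → 1 H
  atom 9: C, bond orders sum to 3 (valence 4) → 1 H
  atom 10: N, bond orders sum to 1 (valence 3) → 2 H
  atom 11: C, bond orders sum to 3 (valence 4) → 1 H
  atom 12: C, bond orders sum to 2 (valence 4) → 2 H
  atom 13: Cl (halogen, monovalent) → 0 H
Totals → C:7, H:11, Cl:1, F:3, N:1, O:1.
In Hill order: C7H11ClF3NO.

C7H11ClF3NO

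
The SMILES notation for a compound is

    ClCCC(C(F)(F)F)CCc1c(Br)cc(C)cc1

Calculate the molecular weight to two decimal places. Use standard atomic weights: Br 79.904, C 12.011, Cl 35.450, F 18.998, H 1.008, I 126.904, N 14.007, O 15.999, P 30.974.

343.61 g/mol

First, the molecular formula is C13H15BrClF3 (counting implicit H from valence).
  Br: 1 × 79.904 = 79.904
  C: 13 × 12.011 = 156.143
  Cl: 1 × 35.450 = 35.450
  F: 3 × 18.998 = 56.994
  H: 15 × 1.008 = 15.120
Sum: 1×79.904 + 13×12.011 + 1×35.450 + 3×18.998 + 15×1.008 = 343.611 → 343.61 g/mol.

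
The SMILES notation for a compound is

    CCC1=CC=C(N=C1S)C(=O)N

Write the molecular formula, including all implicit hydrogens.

C8H10N2OS

Walk through each heavy atom and fill implicit hydrogens from standard valence (C 4, N 3, O 2, S 2, halogen 1):
  atom 1: C, bond orders sum to 1 (valence 4) → 3 H
  atom 2: C, bond orders sum to 2 (valence 4) → 2 H
  atom 3: C, bond orders sum to 4 (valence 4) → 0 H
  atom 4: C, bond orders sum to 3 (valence 4) → 1 H
  atom 5: C, bond orders sum to 3 (valence 4) → 1 H
  atom 6: C, bond orders sum to 4 (valence 4) → 0 H
  atom 7: N, bond orders sum to 3 (valence 3) → 0 H
  atom 8: C, bond orders sum to 4 (valence 4) → 0 H
  atom 9: S, bond orders sum to 1 (valence 2) → 1 H
  atom 10: C, bond orders sum to 4 (valence 4) → 0 H
  atom 11: O, bond orders sum to 2 (valence 2) → 0 H
  atom 12: N, bond orders sum to 1 (valence 3) → 2 H
Totals → C:8, H:10, N:2, O:1, S:1.
In Hill order: C8H10N2OS.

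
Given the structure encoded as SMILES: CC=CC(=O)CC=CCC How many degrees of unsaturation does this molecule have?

3

Molecular formula: C9H14O.
DoU = (2C + 2 + N − H − X) / 2, where X is the halogen count and O/S are ignored.
    = (2·9 + 2 + 0 − 14 − 0) / 2 = 6 / 2 = 3.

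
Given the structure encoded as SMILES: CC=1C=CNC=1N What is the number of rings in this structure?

1

In SMILES, each pair of matching ring-closure digits denotes one ring-closing bond; the number of such bonds equals the number of independent rings.
Ring-closure bonds here: 1.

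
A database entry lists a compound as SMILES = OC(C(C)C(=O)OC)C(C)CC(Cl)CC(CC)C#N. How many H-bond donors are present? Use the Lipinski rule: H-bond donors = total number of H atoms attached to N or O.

1

Donors: find every N or O and count the H atoms it carries.
  atom 1 (O): bond orders sum to 1 → 1 H
  atom 6 (O): bond orders sum to 2 → 0 H
  atom 7 (O): bond orders sum to 2 → 0 H
  atom 19 (N): bond orders sum to 3 → 0 H
Lipinski HBD = 1.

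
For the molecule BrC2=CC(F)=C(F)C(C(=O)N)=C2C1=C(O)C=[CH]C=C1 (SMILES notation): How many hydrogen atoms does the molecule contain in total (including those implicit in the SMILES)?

Walk through each heavy atom and fill implicit hydrogens from standard valence (C 4, N 3, O 2, S 2, halogen 1):
  atom 1: Br (halogen, monovalent) → 0 H
  atom 2: C, bond orders sum to 4 (valence 4) → 0 H
  atom 3: C, bond orders sum to 3 (valence 4) → 1 H
  atom 4: C, bond orders sum to 4 (valence 4) → 0 H
  atom 5: F (halogen, monovalent) → 0 H
  atom 6: C, bond orders sum to 4 (valence 4) → 0 H
  atom 7: F (halogen, monovalent) → 0 H
  atom 8: C, bond orders sum to 4 (valence 4) → 0 H
  atom 9: C, bond orders sum to 4 (valence 4) → 0 H
  atom 10: O, bond orders sum to 2 (valence 2) → 0 H
  atom 11: N, bond orders sum to 1 (valence 3) → 2 H
  atom 12: C, bond orders sum to 4 (valence 4) → 0 H
  atom 13: C, bond orders sum to 4 (valence 4) → 0 H
  atom 14: C, bond orders sum to 4 (valence 4) → 0 H
  atom 15: O, bond orders sum to 1 (valence 2) → 1 H
  atom 16: C, bond orders sum to 3 (valence 4) → 1 H
  atom 17: C with explicit H count 1
  atom 18: C, bond orders sum to 3 (valence 4) → 1 H
  atom 19: C, bond orders sum to 3 (valence 4) → 1 H
Total hydrogens: 8.

8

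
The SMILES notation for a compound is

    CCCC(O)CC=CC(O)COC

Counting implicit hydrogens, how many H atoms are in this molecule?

20

Walk through each heavy atom and fill implicit hydrogens from standard valence (C 4, N 3, O 2, S 2, halogen 1):
  atom 1: C, bond orders sum to 1 (valence 4) → 3 H
  atom 2: C, bond orders sum to 2 (valence 4) → 2 H
  atom 3: C, bond orders sum to 2 (valence 4) → 2 H
  atom 4: C, bond orders sum to 3 (valence 4) → 1 H
  atom 5: O, bond orders sum to 1 (valence 2) → 1 H
  atom 6: C, bond orders sum to 2 (valence 4) → 2 H
  atom 7: C, bond orders sum to 3 (valence 4) → 1 H
  atom 8: C, bond orders sum to 3 (valence 4) → 1 H
  atom 9: C, bond orders sum to 3 (valence 4) → 1 H
  atom 10: O, bond orders sum to 1 (valence 2) → 1 H
  atom 11: C, bond orders sum to 2 (valence 4) → 2 H
  atom 12: O, bond orders sum to 2 (valence 2) → 0 H
  atom 13: C, bond orders sum to 1 (valence 4) → 3 H
Total hydrogens: 20.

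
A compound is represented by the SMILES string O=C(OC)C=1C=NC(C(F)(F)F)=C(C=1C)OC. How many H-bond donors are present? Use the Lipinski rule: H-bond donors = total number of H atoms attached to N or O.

0

Donors: find every N or O and count the H atoms it carries.
  atom 1 (O): bond orders sum to 2 → 0 H
  atom 3 (O): bond orders sum to 2 → 0 H
  atom 7 (N): bond orders sum to 3 → 0 H
  atom 16 (O): bond orders sum to 2 → 0 H
Lipinski HBD = 0.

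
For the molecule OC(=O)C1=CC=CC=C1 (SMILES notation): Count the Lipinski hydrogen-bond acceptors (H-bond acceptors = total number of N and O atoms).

2

N atoms: 0; O atoms: 2.
Lipinski HBA = 0 + 2 = 2.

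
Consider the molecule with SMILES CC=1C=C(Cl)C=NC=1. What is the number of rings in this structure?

In SMILES, each pair of matching ring-closure digits denotes one ring-closing bond; the number of such bonds equals the number of independent rings.
Ring-closure bonds here: 1.

1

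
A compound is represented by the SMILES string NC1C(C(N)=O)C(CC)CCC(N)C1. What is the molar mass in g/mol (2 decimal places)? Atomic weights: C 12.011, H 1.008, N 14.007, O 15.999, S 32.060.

199.30 g/mol

First, the molecular formula is C10H21N3O (counting implicit H from valence).
  C: 10 × 12.011 = 120.110
  H: 21 × 1.008 = 21.168
  N: 3 × 14.007 = 42.021
  O: 1 × 15.999 = 15.999
Sum: 10×12.011 + 21×1.008 + 3×14.007 + 1×15.999 = 199.298 → 199.30 g/mol.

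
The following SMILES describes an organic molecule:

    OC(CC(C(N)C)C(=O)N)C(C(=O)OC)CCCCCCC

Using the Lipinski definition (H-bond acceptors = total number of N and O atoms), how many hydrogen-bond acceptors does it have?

N atoms: 2; O atoms: 4.
Lipinski HBA = 2 + 4 = 6.

6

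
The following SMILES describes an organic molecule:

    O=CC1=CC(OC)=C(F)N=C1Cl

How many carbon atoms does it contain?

7

Count every carbon token in the SMILES (each C, including those in ring-closure positions and inside branches).
Carbon count: 7.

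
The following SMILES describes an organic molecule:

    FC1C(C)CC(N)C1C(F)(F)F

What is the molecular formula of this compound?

C7H11F4N

Walk through each heavy atom and fill implicit hydrogens from standard valence (C 4, N 3, O 2, S 2, halogen 1):
  atom 1: F (halogen, monovalent) → 0 H
  atom 2: C, bond orders sum to 3 (valence 4) → 1 H
  atom 3: C, bond orders sum to 3 (valence 4) → 1 H
  atom 4: C, bond orders sum to 1 (valence 4) → 3 H
  atom 5: C, bond orders sum to 2 (valence 4) → 2 H
  atom 6: C, bond orders sum to 3 (valence 4) → 1 H
  atom 7: N, bond orders sum to 1 (valence 3) → 2 H
  atom 8: C, bond orders sum to 3 (valence 4) → 1 H
  atom 9: C, bond orders sum to 4 (valence 4) → 0 H
  atom 10: F (halogen, monovalent) → 0 H
  atom 11: F (halogen, monovalent) → 0 H
  atom 12: F (halogen, monovalent) → 0 H
Totals → C:7, H:11, F:4, N:1.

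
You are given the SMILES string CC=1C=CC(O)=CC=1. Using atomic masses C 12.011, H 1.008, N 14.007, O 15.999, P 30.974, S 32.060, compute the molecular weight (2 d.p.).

First, the molecular formula is C7H8O (counting implicit H from valence).
  C: 7 × 12.011 = 84.077
  H: 8 × 1.008 = 8.064
  O: 1 × 15.999 = 15.999
Sum: 7×12.011 + 8×1.008 + 1×15.999 = 108.140 → 108.14 g/mol.

108.14 g/mol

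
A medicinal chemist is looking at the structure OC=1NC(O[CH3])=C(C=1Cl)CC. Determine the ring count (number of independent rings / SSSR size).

1

In SMILES, each pair of matching ring-closure digits denotes one ring-closing bond; the number of such bonds equals the number of independent rings.
Ring-closure bonds here: 1.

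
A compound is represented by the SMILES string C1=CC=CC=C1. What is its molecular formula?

Walk through each heavy atom and fill implicit hydrogens from standard valence (C 4, N 3, O 2, S 2, halogen 1):
  atom 1: C, bond orders sum to 3 (valence 4) → 1 H
  atom 2: C, bond orders sum to 3 (valence 4) → 1 H
  atom 3: C, bond orders sum to 3 (valence 4) → 1 H
  atom 4: C, bond orders sum to 3 (valence 4) → 1 H
  atom 5: C, bond orders sum to 3 (valence 4) → 1 H
  atom 6: C, bond orders sum to 3 (valence 4) → 1 H
Totals → C:6, H:6.
In Hill order: C6H6.

C6H6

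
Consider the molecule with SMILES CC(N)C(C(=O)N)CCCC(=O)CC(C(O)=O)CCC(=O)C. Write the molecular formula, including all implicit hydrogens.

C15H26N2O5

Walk through each heavy atom and fill implicit hydrogens from standard valence (C 4, N 3, O 2, S 2, halogen 1):
  atom 1: C, bond orders sum to 1 (valence 4) → 3 H
  atom 2: C, bond orders sum to 3 (valence 4) → 1 H
  atom 3: N, bond orders sum to 1 (valence 3) → 2 H
  atom 4: C, bond orders sum to 3 (valence 4) → 1 H
  atom 5: C, bond orders sum to 4 (valence 4) → 0 H
  atom 6: O, bond orders sum to 2 (valence 2) → 0 H
  atom 7: N, bond orders sum to 1 (valence 3) → 2 H
  atom 8: C, bond orders sum to 2 (valence 4) → 2 H
  atom 9: C, bond orders sum to 2 (valence 4) → 2 H
  atom 10: C, bond orders sum to 2 (valence 4) → 2 H
  atom 11: C, bond orders sum to 4 (valence 4) → 0 H
  atom 12: O, bond orders sum to 2 (valence 2) → 0 H
  atom 13: C, bond orders sum to 2 (valence 4) → 2 H
  atom 14: C, bond orders sum to 3 (valence 4) → 1 H
  atom 15: C, bond orders sum to 4 (valence 4) → 0 H
  atom 16: O, bond orders sum to 1 (valence 2) → 1 H
  atom 17: O, bond orders sum to 2 (valence 2) → 0 H
  atom 18: C, bond orders sum to 2 (valence 4) → 2 H
  atom 19: C, bond orders sum to 2 (valence 4) → 2 H
  atom 20: C, bond orders sum to 4 (valence 4) → 0 H
  atom 21: O, bond orders sum to 2 (valence 2) → 0 H
  atom 22: C, bond orders sum to 1 (valence 4) → 3 H
Totals → C:15, H:26, N:2, O:5.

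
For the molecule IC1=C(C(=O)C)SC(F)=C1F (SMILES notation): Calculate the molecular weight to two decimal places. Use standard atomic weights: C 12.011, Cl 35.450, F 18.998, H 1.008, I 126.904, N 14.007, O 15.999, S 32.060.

288.05 g/mol

First, the molecular formula is C6H3F2IOS (counting implicit H from valence).
  C: 6 × 12.011 = 72.066
  F: 2 × 18.998 = 37.996
  H: 3 × 1.008 = 3.024
  I: 1 × 126.904 = 126.904
  O: 1 × 15.999 = 15.999
  S: 1 × 32.060 = 32.060
Sum: 6×12.011 + 2×18.998 + 3×1.008 + 1×126.904 + 1×15.999 + 1×32.060 = 288.049 → 288.05 g/mol.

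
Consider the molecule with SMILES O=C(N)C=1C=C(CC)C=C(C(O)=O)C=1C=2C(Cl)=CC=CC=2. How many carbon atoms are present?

16

Count every carbon token in the SMILES (each C, including those in ring-closure positions and inside branches).
Carbon count: 16.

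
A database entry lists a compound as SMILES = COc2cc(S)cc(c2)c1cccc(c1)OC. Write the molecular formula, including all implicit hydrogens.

C14H14O2S

Walk through each heavy atom and fill implicit hydrogens from standard valence (C 4, N 3, O 2, S 2, halogen 1); for lowercase aromatic atoms, an aromatic c carries 1 H when it has two neighbours and 0 H with three, and aromatic n carries 0 H:
  atom 1: C, bond orders sum to 1 (valence 4) → 3 H
  atom 2: O, bond orders sum to 2 (valence 2) → 0 H
  atom 3: aromatic c, 3 neighbours → 0 H
  atom 4: aromatic c, 2 neighbours → 1 H
  atom 5: aromatic c, 3 neighbours → 0 H
  atom 6: S, bond orders sum to 1 (valence 2) → 1 H
  atom 7: aromatic c, 2 neighbours → 1 H
  atom 8: aromatic c, 3 neighbours → 0 H
  atom 9: aromatic c, 2 neighbours → 1 H
  atom 10: aromatic c, 3 neighbours → 0 H
  atom 11: aromatic c, 2 neighbours → 1 H
  atom 12: aromatic c, 2 neighbours → 1 H
  atom 13: aromatic c, 2 neighbours → 1 H
  atom 14: aromatic c, 3 neighbours → 0 H
  atom 15: aromatic c, 2 neighbours → 1 H
  atom 16: O, bond orders sum to 2 (valence 2) → 0 H
  atom 17: C, bond orders sum to 1 (valence 4) → 3 H
Totals → C:14, H:14, O:2, S:1.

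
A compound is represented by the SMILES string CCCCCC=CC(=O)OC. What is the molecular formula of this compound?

Walk through each heavy atom and fill implicit hydrogens from standard valence (C 4, N 3, O 2, S 2, halogen 1):
  atom 1: C, bond orders sum to 1 (valence 4) → 3 H
  atom 2: C, bond orders sum to 2 (valence 4) → 2 H
  atom 3: C, bond orders sum to 2 (valence 4) → 2 H
  atom 4: C, bond orders sum to 2 (valence 4) → 2 H
  atom 5: C, bond orders sum to 2 (valence 4) → 2 H
  atom 6: C, bond orders sum to 3 (valence 4) → 1 H
  atom 7: C, bond orders sum to 3 (valence 4) → 1 H
  atom 8: C, bond orders sum to 4 (valence 4) → 0 H
  atom 9: O, bond orders sum to 2 (valence 2) → 0 H
  atom 10: O, bond orders sum to 2 (valence 2) → 0 H
  atom 11: C, bond orders sum to 1 (valence 4) → 3 H
Totals → C:9, H:16, O:2.

C9H16O2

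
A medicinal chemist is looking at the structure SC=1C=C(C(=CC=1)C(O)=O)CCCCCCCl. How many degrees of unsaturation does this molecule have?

Molecular formula: C13H17ClO2S.
DoU = (2C + 2 + N − H − X) / 2, where X is the halogen count and O/S are ignored.
    = (2·13 + 2 + 0 − 17 − 1) / 2 = 10 / 2 = 5.

5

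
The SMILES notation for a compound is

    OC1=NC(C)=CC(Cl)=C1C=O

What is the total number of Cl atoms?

1

Scan the SMILES for Cl atoms (remember two-letter symbols like Cl and Br are single atoms).
Chlorine count: 1.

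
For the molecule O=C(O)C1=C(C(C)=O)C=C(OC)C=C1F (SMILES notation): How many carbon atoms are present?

10

Count every carbon token in the SMILES (each C, including those in ring-closure positions and inside branches).
Carbon count: 10.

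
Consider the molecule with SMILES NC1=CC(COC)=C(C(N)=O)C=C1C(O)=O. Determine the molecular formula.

Walk through each heavy atom and fill implicit hydrogens from standard valence (C 4, N 3, O 2, S 2, halogen 1):
  atom 1: N, bond orders sum to 1 (valence 3) → 2 H
  atom 2: C, bond orders sum to 4 (valence 4) → 0 H
  atom 3: C, bond orders sum to 3 (valence 4) → 1 H
  atom 4: C, bond orders sum to 4 (valence 4) → 0 H
  atom 5: C, bond orders sum to 2 (valence 4) → 2 H
  atom 6: O, bond orders sum to 2 (valence 2) → 0 H
  atom 7: C, bond orders sum to 1 (valence 4) → 3 H
  atom 8: C, bond orders sum to 4 (valence 4) → 0 H
  atom 9: C, bond orders sum to 4 (valence 4) → 0 H
  atom 10: N, bond orders sum to 1 (valence 3) → 2 H
  atom 11: O, bond orders sum to 2 (valence 2) → 0 H
  atom 12: C, bond orders sum to 3 (valence 4) → 1 H
  atom 13: C, bond orders sum to 4 (valence 4) → 0 H
  atom 14: C, bond orders sum to 4 (valence 4) → 0 H
  atom 15: O, bond orders sum to 1 (valence 2) → 1 H
  atom 16: O, bond orders sum to 2 (valence 2) → 0 H
Totals → C:10, H:12, N:2, O:4.
In Hill order: C10H12N2O4.

C10H12N2O4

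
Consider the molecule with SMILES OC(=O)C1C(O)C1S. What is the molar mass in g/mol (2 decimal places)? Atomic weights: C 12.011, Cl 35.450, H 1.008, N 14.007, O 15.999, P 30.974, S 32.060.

134.15 g/mol

First, the molecular formula is C4H6O3S (counting implicit H from valence).
  C: 4 × 12.011 = 48.044
  H: 6 × 1.008 = 6.048
  O: 3 × 15.999 = 47.997
  S: 1 × 32.060 = 32.060
Sum: 4×12.011 + 6×1.008 + 3×15.999 + 1×32.060 = 134.149 → 134.15 g/mol.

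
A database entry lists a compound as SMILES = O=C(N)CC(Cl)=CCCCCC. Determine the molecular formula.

Walk through each heavy atom and fill implicit hydrogens from standard valence (C 4, N 3, O 2, S 2, halogen 1):
  atom 1: O, bond orders sum to 2 (valence 2) → 0 H
  atom 2: C, bond orders sum to 4 (valence 4) → 0 H
  atom 3: N, bond orders sum to 1 (valence 3) → 2 H
  atom 4: C, bond orders sum to 2 (valence 4) → 2 H
  atom 5: C, bond orders sum to 4 (valence 4) → 0 H
  atom 6: Cl (halogen, monovalent) → 0 H
  atom 7: C, bond orders sum to 3 (valence 4) → 1 H
  atom 8: C, bond orders sum to 2 (valence 4) → 2 H
  atom 9: C, bond orders sum to 2 (valence 4) → 2 H
  atom 10: C, bond orders sum to 2 (valence 4) → 2 H
  atom 11: C, bond orders sum to 2 (valence 4) → 2 H
  atom 12: C, bond orders sum to 1 (valence 4) → 3 H
Totals → C:9, H:16, Cl:1, N:1, O:1.

C9H16ClNO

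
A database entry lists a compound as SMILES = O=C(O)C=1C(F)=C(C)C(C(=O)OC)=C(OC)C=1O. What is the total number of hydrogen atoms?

11

Walk through each heavy atom and fill implicit hydrogens from standard valence (C 4, N 3, O 2, S 2, halogen 1):
  atom 1: O, bond orders sum to 2 (valence 2) → 0 H
  atom 2: C, bond orders sum to 4 (valence 4) → 0 H
  atom 3: O, bond orders sum to 1 (valence 2) → 1 H
  atom 4: C, bond orders sum to 4 (valence 4) → 0 H
  atom 5: C, bond orders sum to 4 (valence 4) → 0 H
  atom 6: F (halogen, monovalent) → 0 H
  atom 7: C, bond orders sum to 4 (valence 4) → 0 H
  atom 8: C, bond orders sum to 1 (valence 4) → 3 H
  atom 9: C, bond orders sum to 4 (valence 4) → 0 H
  atom 10: C, bond orders sum to 4 (valence 4) → 0 H
  atom 11: O, bond orders sum to 2 (valence 2) → 0 H
  atom 12: O, bond orders sum to 2 (valence 2) → 0 H
  atom 13: C, bond orders sum to 1 (valence 4) → 3 H
  atom 14: C, bond orders sum to 4 (valence 4) → 0 H
  atom 15: O, bond orders sum to 2 (valence 2) → 0 H
  atom 16: C, bond orders sum to 1 (valence 4) → 3 H
  atom 17: C, bond orders sum to 4 (valence 4) → 0 H
  atom 18: O, bond orders sum to 1 (valence 2) → 1 H
Total hydrogens: 11.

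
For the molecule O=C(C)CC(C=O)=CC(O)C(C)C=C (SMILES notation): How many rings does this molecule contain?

0

In SMILES, each pair of matching ring-closure digits denotes one ring-closing bond; the number of such bonds equals the number of independent rings.
Ring-closure bonds here: 0.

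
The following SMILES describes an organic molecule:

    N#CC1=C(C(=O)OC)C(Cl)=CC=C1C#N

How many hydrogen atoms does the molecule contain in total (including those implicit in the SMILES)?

5

Walk through each heavy atom and fill implicit hydrogens from standard valence (C 4, N 3, O 2, S 2, halogen 1):
  atom 1: N, bond orders sum to 3 (valence 3) → 0 H
  atom 2: C, bond orders sum to 4 (valence 4) → 0 H
  atom 3: C, bond orders sum to 4 (valence 4) → 0 H
  atom 4: C, bond orders sum to 4 (valence 4) → 0 H
  atom 5: C, bond orders sum to 4 (valence 4) → 0 H
  atom 6: O, bond orders sum to 2 (valence 2) → 0 H
  atom 7: O, bond orders sum to 2 (valence 2) → 0 H
  atom 8: C, bond orders sum to 1 (valence 4) → 3 H
  atom 9: C, bond orders sum to 4 (valence 4) → 0 H
  atom 10: Cl (halogen, monovalent) → 0 H
  atom 11: C, bond orders sum to 3 (valence 4) → 1 H
  atom 12: C, bond orders sum to 3 (valence 4) → 1 H
  atom 13: C, bond orders sum to 4 (valence 4) → 0 H
  atom 14: C, bond orders sum to 4 (valence 4) → 0 H
  atom 15: N, bond orders sum to 3 (valence 3) → 0 H
Total hydrogens: 5.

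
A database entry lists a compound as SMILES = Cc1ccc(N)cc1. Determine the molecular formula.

Walk through each heavy atom and fill implicit hydrogens from standard valence (C 4, N 3, O 2, S 2, halogen 1); for lowercase aromatic atoms, an aromatic c carries 1 H when it has two neighbours and 0 H with three, and aromatic n carries 0 H:
  atom 1: C, bond orders sum to 1 (valence 4) → 3 H
  atom 2: aromatic c, 3 neighbours → 0 H
  atom 3: aromatic c, 2 neighbours → 1 H
  atom 4: aromatic c, 2 neighbours → 1 H
  atom 5: aromatic c, 3 neighbours → 0 H
  atom 6: N, bond orders sum to 1 (valence 3) → 2 H
  atom 7: aromatic c, 2 neighbours → 1 H
  atom 8: aromatic c, 2 neighbours → 1 H
Totals → C:7, H:9, N:1.

C7H9N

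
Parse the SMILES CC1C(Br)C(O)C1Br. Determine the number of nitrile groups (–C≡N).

0

Scan the SMILES for the nitrile motif — none present.
Groups that are present: 1 hydroxyl.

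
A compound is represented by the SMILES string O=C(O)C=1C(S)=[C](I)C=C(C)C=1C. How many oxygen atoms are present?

2

Scan the SMILES for O atoms (remember two-letter symbols like Cl and Br are single atoms).
Oxygen count: 2.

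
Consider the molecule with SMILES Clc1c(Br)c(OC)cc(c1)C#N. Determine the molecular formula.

Walk through each heavy atom and fill implicit hydrogens from standard valence (C 4, N 3, O 2, S 2, halogen 1); for lowercase aromatic atoms, an aromatic c carries 1 H when it has two neighbours and 0 H with three, and aromatic n carries 0 H:
  atom 1: Cl (halogen, monovalent) → 0 H
  atom 2: aromatic c, 3 neighbours → 0 H
  atom 3: aromatic c, 3 neighbours → 0 H
  atom 4: Br (halogen, monovalent) → 0 H
  atom 5: aromatic c, 3 neighbours → 0 H
  atom 6: O, bond orders sum to 2 (valence 2) → 0 H
  atom 7: C, bond orders sum to 1 (valence 4) → 3 H
  atom 8: aromatic c, 2 neighbours → 1 H
  atom 9: aromatic c, 3 neighbours → 0 H
  atom 10: aromatic c, 2 neighbours → 1 H
  atom 11: C, bond orders sum to 4 (valence 4) → 0 H
  atom 12: N, bond orders sum to 3 (valence 3) → 0 H
Totals → C:8, H:5, Br:1, Cl:1, N:1, O:1.

C8H5BrClNO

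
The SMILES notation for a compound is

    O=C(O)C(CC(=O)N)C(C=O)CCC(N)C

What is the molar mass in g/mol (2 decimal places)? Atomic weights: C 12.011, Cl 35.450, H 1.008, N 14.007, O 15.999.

230.26 g/mol

First, the molecular formula is C10H18N2O4 (counting implicit H from valence).
  C: 10 × 12.011 = 120.110
  H: 18 × 1.008 = 18.144
  N: 2 × 14.007 = 28.014
  O: 4 × 15.999 = 63.996
Sum: 10×12.011 + 18×1.008 + 2×14.007 + 4×15.999 = 230.264 → 230.26 g/mol.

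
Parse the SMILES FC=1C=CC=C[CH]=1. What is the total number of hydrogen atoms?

5

Walk through each heavy atom and fill implicit hydrogens from standard valence (C 4, N 3, O 2, S 2, halogen 1):
  atom 1: F (halogen, monovalent) → 0 H
  atom 2: C, bond orders sum to 4 (valence 4) → 0 H
  atom 3: C, bond orders sum to 3 (valence 4) → 1 H
  atom 4: C, bond orders sum to 3 (valence 4) → 1 H
  atom 5: C, bond orders sum to 3 (valence 4) → 1 H
  atom 6: C, bond orders sum to 3 (valence 4) → 1 H
  atom 7: C with explicit H count 1
Total hydrogens: 5.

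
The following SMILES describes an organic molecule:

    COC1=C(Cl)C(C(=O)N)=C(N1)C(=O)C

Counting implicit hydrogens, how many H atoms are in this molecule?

Walk through each heavy atom and fill implicit hydrogens from standard valence (C 4, N 3, O 2, S 2, halogen 1):
  atom 1: C, bond orders sum to 1 (valence 4) → 3 H
  atom 2: O, bond orders sum to 2 (valence 2) → 0 H
  atom 3: C, bond orders sum to 4 (valence 4) → 0 H
  atom 4: C, bond orders sum to 4 (valence 4) → 0 H
  atom 5: Cl (halogen, monovalent) → 0 H
  atom 6: C, bond orders sum to 4 (valence 4) → 0 H
  atom 7: C, bond orders sum to 4 (valence 4) → 0 H
  atom 8: O, bond orders sum to 2 (valence 2) → 0 H
  atom 9: N, bond orders sum to 1 (valence 3) → 2 H
  atom 10: C, bond orders sum to 4 (valence 4) → 0 H
  atom 11: N, bond orders sum to 2 (valence 3) → 1 H
  atom 12: C, bond orders sum to 4 (valence 4) → 0 H
  atom 13: O, bond orders sum to 2 (valence 2) → 0 H
  atom 14: C, bond orders sum to 1 (valence 4) → 3 H
Total hydrogens: 9.

9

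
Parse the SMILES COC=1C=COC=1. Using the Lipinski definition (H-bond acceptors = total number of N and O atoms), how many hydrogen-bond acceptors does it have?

N atoms: 0; O atoms: 2.
Lipinski HBA = 0 + 2 = 2.

2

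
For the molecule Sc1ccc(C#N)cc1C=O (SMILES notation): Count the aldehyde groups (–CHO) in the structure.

The aldehyde motif appears at heavy-atom position 10 in the SMILES.
Other groups present: 1 nitrile, 1 thiol.
Aldehyde count: 1.

1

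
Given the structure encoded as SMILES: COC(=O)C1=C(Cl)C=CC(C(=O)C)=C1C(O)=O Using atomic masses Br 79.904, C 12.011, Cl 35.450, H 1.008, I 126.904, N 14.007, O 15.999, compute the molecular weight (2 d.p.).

256.64 g/mol

First, the molecular formula is C11H9ClO5 (counting implicit H from valence).
  C: 11 × 12.011 = 132.121
  Cl: 1 × 35.450 = 35.450
  H: 9 × 1.008 = 9.072
  O: 5 × 15.999 = 79.995
Sum: 11×12.011 + 1×35.450 + 9×1.008 + 5×15.999 = 256.638 → 256.64 g/mol.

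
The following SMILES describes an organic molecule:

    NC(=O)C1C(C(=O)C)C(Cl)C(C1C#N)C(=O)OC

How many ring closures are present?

In SMILES, each pair of matching ring-closure digits denotes one ring-closing bond; the number of such bonds equals the number of independent rings.
Ring-closure bonds here: 1.

1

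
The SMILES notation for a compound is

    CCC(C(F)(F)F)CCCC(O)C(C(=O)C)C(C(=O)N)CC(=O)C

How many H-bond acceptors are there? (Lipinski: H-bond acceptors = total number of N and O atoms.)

5

N atoms: 1; O atoms: 4.
Lipinski HBA = 1 + 4 = 5.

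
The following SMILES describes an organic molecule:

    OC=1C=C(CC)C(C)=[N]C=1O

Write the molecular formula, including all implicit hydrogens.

C8H11NO2

Walk through each heavy atom and fill implicit hydrogens from standard valence (C 4, N 3, O 2, S 2, halogen 1):
  atom 1: O, bond orders sum to 1 (valence 2) → 1 H
  atom 2: C, bond orders sum to 4 (valence 4) → 0 H
  atom 3: C, bond orders sum to 3 (valence 4) → 1 H
  atom 4: C, bond orders sum to 4 (valence 4) → 0 H
  atom 5: C, bond orders sum to 2 (valence 4) → 2 H
  atom 6: C, bond orders sum to 1 (valence 4) → 3 H
  atom 7: C, bond orders sum to 4 (valence 4) → 0 H
  atom 8: C, bond orders sum to 1 (valence 4) → 3 H
  atom 9: N with explicit H count 0
  atom 10: C, bond orders sum to 4 (valence 4) → 0 H
  atom 11: O, bond orders sum to 1 (valence 2) → 1 H
Totals → C:8, H:11, N:1, O:2.
In Hill order: C8H11NO2.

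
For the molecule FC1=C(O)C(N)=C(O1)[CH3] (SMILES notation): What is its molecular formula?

Walk through each heavy atom and fill implicit hydrogens from standard valence (C 4, N 3, O 2, S 2, halogen 1):
  atom 1: F (halogen, monovalent) → 0 H
  atom 2: C, bond orders sum to 4 (valence 4) → 0 H
  atom 3: C, bond orders sum to 4 (valence 4) → 0 H
  atom 4: O, bond orders sum to 1 (valence 2) → 1 H
  atom 5: C, bond orders sum to 4 (valence 4) → 0 H
  atom 6: N, bond orders sum to 1 (valence 3) → 2 H
  atom 7: C, bond orders sum to 4 (valence 4) → 0 H
  atom 8: O, bond orders sum to 2 (valence 2) → 0 H
  atom 9: C with explicit H count 3
Totals → C:5, H:6, F:1, N:1, O:2.

C5H6FNO2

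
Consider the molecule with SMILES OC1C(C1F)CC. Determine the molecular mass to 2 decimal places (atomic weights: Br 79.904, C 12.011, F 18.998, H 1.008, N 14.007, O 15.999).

First, the molecular formula is C5H9FO (counting implicit H from valence).
  C: 5 × 12.011 = 60.055
  F: 1 × 18.998 = 18.998
  H: 9 × 1.008 = 9.072
  O: 1 × 15.999 = 15.999
Sum: 5×12.011 + 1×18.998 + 9×1.008 + 1×15.999 = 104.124 → 104.12 g/mol.

104.12 g/mol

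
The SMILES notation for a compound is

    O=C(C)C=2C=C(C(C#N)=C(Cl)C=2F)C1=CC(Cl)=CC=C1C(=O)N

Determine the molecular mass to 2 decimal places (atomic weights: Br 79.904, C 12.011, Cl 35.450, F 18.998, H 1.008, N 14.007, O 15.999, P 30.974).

First, the molecular formula is C16H9Cl2FN2O2 (counting implicit H from valence).
  C: 16 × 12.011 = 192.176
  Cl: 2 × 35.450 = 70.900
  F: 1 × 18.998 = 18.998
  H: 9 × 1.008 = 9.072
  N: 2 × 14.007 = 28.014
  O: 2 × 15.999 = 31.998
Sum: 16×12.011 + 2×35.450 + 1×18.998 + 9×1.008 + 2×14.007 + 2×15.999 = 351.158 → 351.16 g/mol.

351.16 g/mol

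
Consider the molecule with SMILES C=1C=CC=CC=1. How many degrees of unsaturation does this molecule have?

Molecular formula: C6H6.
DoU = (2C + 2 + N − H − X) / 2, where X is the halogen count and O/S are ignored.
    = (2·6 + 2 + 0 − 6 − 0) / 2 = 8 / 2 = 4.

4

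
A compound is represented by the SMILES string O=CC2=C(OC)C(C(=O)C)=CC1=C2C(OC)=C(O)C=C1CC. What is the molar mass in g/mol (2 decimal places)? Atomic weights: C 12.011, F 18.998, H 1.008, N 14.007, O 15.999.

First, the molecular formula is C17H18O5 (counting implicit H from valence).
  C: 17 × 12.011 = 204.187
  H: 18 × 1.008 = 18.144
  O: 5 × 15.999 = 79.995
Sum: 17×12.011 + 18×1.008 + 5×15.999 = 302.326 → 302.33 g/mol.

302.33 g/mol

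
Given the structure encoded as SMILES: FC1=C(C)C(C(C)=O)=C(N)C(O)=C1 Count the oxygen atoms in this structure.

2

Scan the SMILES for O atoms (remember two-letter symbols like Cl and Br are single atoms).
Oxygen count: 2.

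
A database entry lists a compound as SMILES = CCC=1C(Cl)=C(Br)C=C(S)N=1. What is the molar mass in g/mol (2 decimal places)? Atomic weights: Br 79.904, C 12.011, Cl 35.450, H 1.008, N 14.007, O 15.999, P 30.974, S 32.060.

252.55 g/mol

First, the molecular formula is C7H7BrClNS (counting implicit H from valence).
  Br: 1 × 79.904 = 79.904
  C: 7 × 12.011 = 84.077
  Cl: 1 × 35.450 = 35.450
  H: 7 × 1.008 = 7.056
  N: 1 × 14.007 = 14.007
  S: 1 × 32.060 = 32.060
Sum: 1×79.904 + 7×12.011 + 1×35.450 + 7×1.008 + 1×14.007 + 1×32.060 = 252.554 → 252.55 g/mol.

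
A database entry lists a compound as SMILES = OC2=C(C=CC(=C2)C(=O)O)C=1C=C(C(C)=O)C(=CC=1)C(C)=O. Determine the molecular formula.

C17H14O5

Walk through each heavy atom and fill implicit hydrogens from standard valence (C 4, N 3, O 2, S 2, halogen 1):
  atom 1: O, bond orders sum to 1 (valence 2) → 1 H
  atom 2: C, bond orders sum to 4 (valence 4) → 0 H
  atom 3: C, bond orders sum to 4 (valence 4) → 0 H
  atom 4: C, bond orders sum to 3 (valence 4) → 1 H
  atom 5: C, bond orders sum to 3 (valence 4) → 1 H
  atom 6: C, bond orders sum to 4 (valence 4) → 0 H
  atom 7: C, bond orders sum to 3 (valence 4) → 1 H
  atom 8: C, bond orders sum to 4 (valence 4) → 0 H
  atom 9: O, bond orders sum to 2 (valence 2) → 0 H
  atom 10: O, bond orders sum to 1 (valence 2) → 1 H
  atom 11: C, bond orders sum to 4 (valence 4) → 0 H
  atom 12: C, bond orders sum to 3 (valence 4) → 1 H
  atom 13: C, bond orders sum to 4 (valence 4) → 0 H
  atom 14: C, bond orders sum to 4 (valence 4) → 0 H
  atom 15: C, bond orders sum to 1 (valence 4) → 3 H
  atom 16: O, bond orders sum to 2 (valence 2) → 0 H
  atom 17: C, bond orders sum to 4 (valence 4) → 0 H
  atom 18: C, bond orders sum to 3 (valence 4) → 1 H
  atom 19: C, bond orders sum to 3 (valence 4) → 1 H
  atom 20: C, bond orders sum to 4 (valence 4) → 0 H
  atom 21: C, bond orders sum to 1 (valence 4) → 3 H
  atom 22: O, bond orders sum to 2 (valence 2) → 0 H
Totals → C:17, H:14, O:5.
In Hill order: C17H14O5.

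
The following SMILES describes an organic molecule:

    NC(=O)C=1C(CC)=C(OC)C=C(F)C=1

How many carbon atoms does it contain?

Count every carbon token in the SMILES (each C, including those in ring-closure positions and inside branches).
Carbon count: 10.

10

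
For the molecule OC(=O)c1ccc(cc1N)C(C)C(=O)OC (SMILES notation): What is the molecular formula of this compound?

C11H13NO4

Walk through each heavy atom and fill implicit hydrogens from standard valence (C 4, N 3, O 2, S 2, halogen 1); for lowercase aromatic atoms, an aromatic c carries 1 H when it has two neighbours and 0 H with three, and aromatic n carries 0 H:
  atom 1: O, bond orders sum to 1 (valence 2) → 1 H
  atom 2: C, bond orders sum to 4 (valence 4) → 0 H
  atom 3: O, bond orders sum to 2 (valence 2) → 0 H
  atom 4: aromatic c, 3 neighbours → 0 H
  atom 5: aromatic c, 2 neighbours → 1 H
  atom 6: aromatic c, 2 neighbours → 1 H
  atom 7: aromatic c, 3 neighbours → 0 H
  atom 8: aromatic c, 2 neighbours → 1 H
  atom 9: aromatic c, 3 neighbours → 0 H
  atom 10: N, bond orders sum to 1 (valence 3) → 2 H
  atom 11: C, bond orders sum to 3 (valence 4) → 1 H
  atom 12: C, bond orders sum to 1 (valence 4) → 3 H
  atom 13: C, bond orders sum to 4 (valence 4) → 0 H
  atom 14: O, bond orders sum to 2 (valence 2) → 0 H
  atom 15: O, bond orders sum to 2 (valence 2) → 0 H
  atom 16: C, bond orders sum to 1 (valence 4) → 3 H
Totals → C:11, H:13, N:1, O:4.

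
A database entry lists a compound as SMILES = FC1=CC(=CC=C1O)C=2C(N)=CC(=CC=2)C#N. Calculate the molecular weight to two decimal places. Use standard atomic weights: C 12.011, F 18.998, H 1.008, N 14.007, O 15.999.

228.23 g/mol

First, the molecular formula is C13H9FN2O (counting implicit H from valence).
  C: 13 × 12.011 = 156.143
  F: 1 × 18.998 = 18.998
  H: 9 × 1.008 = 9.072
  N: 2 × 14.007 = 28.014
  O: 1 × 15.999 = 15.999
Sum: 13×12.011 + 1×18.998 + 9×1.008 + 2×14.007 + 1×15.999 = 228.226 → 228.23 g/mol.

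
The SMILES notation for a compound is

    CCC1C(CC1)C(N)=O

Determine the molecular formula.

Walk through each heavy atom and fill implicit hydrogens from standard valence (C 4, N 3, O 2, S 2, halogen 1):
  atom 1: C, bond orders sum to 1 (valence 4) → 3 H
  atom 2: C, bond orders sum to 2 (valence 4) → 2 H
  atom 3: C, bond orders sum to 3 (valence 4) → 1 H
  atom 4: C, bond orders sum to 3 (valence 4) → 1 H
  atom 5: C, bond orders sum to 2 (valence 4) → 2 H
  atom 6: C, bond orders sum to 2 (valence 4) → 2 H
  atom 7: C, bond orders sum to 4 (valence 4) → 0 H
  atom 8: N, bond orders sum to 1 (valence 3) → 2 H
  atom 9: O, bond orders sum to 2 (valence 2) → 0 H
Totals → C:7, H:13, N:1, O:1.

C7H13NO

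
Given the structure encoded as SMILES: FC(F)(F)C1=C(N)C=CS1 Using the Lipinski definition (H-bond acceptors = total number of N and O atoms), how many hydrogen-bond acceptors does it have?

1

N atoms: 1; O atoms: 0.
Lipinski HBA = 1 + 0 = 1.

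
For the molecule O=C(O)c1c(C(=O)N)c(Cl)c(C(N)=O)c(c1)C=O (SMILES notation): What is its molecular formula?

Walk through each heavy atom and fill implicit hydrogens from standard valence (C 4, N 3, O 2, S 2, halogen 1); for lowercase aromatic atoms, an aromatic c carries 1 H when it has two neighbours and 0 H with three, and aromatic n carries 0 H:
  atom 1: O, bond orders sum to 2 (valence 2) → 0 H
  atom 2: C, bond orders sum to 4 (valence 4) → 0 H
  atom 3: O, bond orders sum to 1 (valence 2) → 1 H
  atom 4: aromatic c, 3 neighbours → 0 H
  atom 5: aromatic c, 3 neighbours → 0 H
  atom 6: C, bond orders sum to 4 (valence 4) → 0 H
  atom 7: O, bond orders sum to 2 (valence 2) → 0 H
  atom 8: N, bond orders sum to 1 (valence 3) → 2 H
  atom 9: aromatic c, 3 neighbours → 0 H
  atom 10: Cl (halogen, monovalent) → 0 H
  atom 11: aromatic c, 3 neighbours → 0 H
  atom 12: C, bond orders sum to 4 (valence 4) → 0 H
  atom 13: N, bond orders sum to 1 (valence 3) → 2 H
  atom 14: O, bond orders sum to 2 (valence 2) → 0 H
  atom 15: aromatic c, 3 neighbours → 0 H
  atom 16: aromatic c, 2 neighbours → 1 H
  atom 17: C, bond orders sum to 3 (valence 4) → 1 H
  atom 18: O, bond orders sum to 2 (valence 2) → 0 H
Totals → C:10, H:7, Cl:1, N:2, O:5.
In Hill order: C10H7ClN2O5.

C10H7ClN2O5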